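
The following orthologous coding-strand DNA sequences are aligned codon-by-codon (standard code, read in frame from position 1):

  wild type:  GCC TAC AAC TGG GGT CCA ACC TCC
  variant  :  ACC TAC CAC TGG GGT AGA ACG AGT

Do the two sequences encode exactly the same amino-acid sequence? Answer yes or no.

no

Codon 1: GCC Ala / ACC Thr — nonsynonymous.
Codon 2: TAC Tyr / TAC Tyr — identical.
Codon 3: AAC Asn / CAC His — nonsynonymous.
Codon 4: TGG Trp / TGG Trp — identical.
Codon 5: GGT Gly / GGT Gly — identical.
Codon 6: CCA Pro / AGA Arg — nonsynonymous.
Codon 7: ACC Thr / ACG Thr — synonymous.
Codon 8: TCC Ser / AGT Ser — synonymous.
Nonsynonymous differences: 3 → different protein.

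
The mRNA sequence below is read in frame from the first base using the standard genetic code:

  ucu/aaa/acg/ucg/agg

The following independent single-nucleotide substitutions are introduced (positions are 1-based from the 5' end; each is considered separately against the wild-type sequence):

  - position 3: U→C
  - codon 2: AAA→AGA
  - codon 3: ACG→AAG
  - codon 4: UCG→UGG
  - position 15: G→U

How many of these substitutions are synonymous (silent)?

Codon 1: UCU (Ser) → UCC (Ser) — synonymous.
Codon 2: AAA (Lys) → AGA (Arg) — missense.
Codon 3: ACG (Thr) → AAG (Lys) — missense.
Codon 4: UCG (Ser) → UGG (Trp) — missense.
Codon 5: AGG (Arg) → AGU (Ser) — missense.
Synonymous: 1 of 5.

1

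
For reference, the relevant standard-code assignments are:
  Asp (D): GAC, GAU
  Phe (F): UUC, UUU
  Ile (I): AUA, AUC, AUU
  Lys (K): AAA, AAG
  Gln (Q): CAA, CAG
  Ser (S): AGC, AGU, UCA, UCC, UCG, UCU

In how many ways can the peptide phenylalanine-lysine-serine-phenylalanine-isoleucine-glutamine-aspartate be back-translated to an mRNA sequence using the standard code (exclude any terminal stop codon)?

576

Phe: 2 codons.
Lys: 2 codons.
Ser: 6 codons.
Phe: 2 codons.
Ile: 3 codons.
Gln: 2 codons.
Asp: 2 codons.
2 × 2 × 6 × 2 × 3 × 2 × 2 = 576.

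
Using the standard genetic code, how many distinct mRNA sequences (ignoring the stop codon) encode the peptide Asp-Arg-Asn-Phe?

Asp: 2 codons.
Arg: 6 codons.
Asn: 2 codons.
Phe: 2 codons.
2 × 6 × 2 × 2 = 48.

48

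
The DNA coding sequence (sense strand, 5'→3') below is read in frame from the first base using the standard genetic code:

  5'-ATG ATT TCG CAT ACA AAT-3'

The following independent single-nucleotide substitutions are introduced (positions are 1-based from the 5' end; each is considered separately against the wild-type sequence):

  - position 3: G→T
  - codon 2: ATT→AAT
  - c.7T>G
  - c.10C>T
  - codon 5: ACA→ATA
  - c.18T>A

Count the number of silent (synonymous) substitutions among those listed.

0

Codon 1: ATG (Met) → ATT (Ile) — missense.
Codon 2: ATT (Ile) → AAT (Asn) — missense.
Codon 3: TCG (Ser) → GCG (Ala) — missense.
Codon 4: CAT (His) → TAT (Tyr) — missense.
Codon 5: ACA (Thr) → ATA (Ile) — missense.
Codon 6: AAT (Asn) → AAA (Lys) — missense.
Synonymous: 0 of 6.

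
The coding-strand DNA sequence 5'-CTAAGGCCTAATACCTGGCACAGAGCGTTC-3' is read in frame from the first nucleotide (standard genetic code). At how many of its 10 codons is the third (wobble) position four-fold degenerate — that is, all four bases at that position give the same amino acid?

Codon 1 CTA (Leu): third position 4-fold.
Codon 2 AGG (Arg): third position 2-fold.
Codon 3 CCT (Pro): third position 4-fold.
Codon 4 AAT (Asn): third position 2-fold.
Codon 5 ACC (Thr): third position 4-fold.
Codon 6 TGG (Trp): third position 1-fold.
Codon 7 CAC (His): third position 2-fold.
Codon 8 AGA (Arg): third position 2-fold.
Codon 9 GCG (Ala): third position 4-fold.
Codon 10 TTC (Phe): third position 2-fold.
Four-fold degenerate third positions: 4.

4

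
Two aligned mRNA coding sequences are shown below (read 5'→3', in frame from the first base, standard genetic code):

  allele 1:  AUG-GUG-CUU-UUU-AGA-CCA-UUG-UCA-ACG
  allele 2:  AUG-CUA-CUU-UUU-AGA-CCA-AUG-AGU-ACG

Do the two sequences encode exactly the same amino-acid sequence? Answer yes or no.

Codon 1: AUG Met / AUG Met — identical.
Codon 2: GUG Val / CUA Leu — nonsynonymous.
Codon 3: CUU Leu / CUU Leu — identical.
Codon 4: UUU Phe / UUU Phe — identical.
Codon 5: AGA Arg / AGA Arg — identical.
Codon 6: CCA Pro / CCA Pro — identical.
Codon 7: UUG Leu / AUG Met — nonsynonymous.
Codon 8: UCA Ser / AGU Ser — synonymous.
Codon 9: ACG Thr / ACG Thr — identical.
Nonsynonymous differences: 2 → different protein.

no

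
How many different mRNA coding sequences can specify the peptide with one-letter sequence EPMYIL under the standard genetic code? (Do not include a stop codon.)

288

Glu: 2 codons.
Pro: 4 codons.
Met: 1 codon.
Tyr: 2 codons.
Ile: 3 codons.
Leu: 6 codons.
2 × 4 × 1 × 2 × 3 × 6 = 288.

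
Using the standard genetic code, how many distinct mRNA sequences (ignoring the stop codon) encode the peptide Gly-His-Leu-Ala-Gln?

Gly: 4 codons.
His: 2 codons.
Leu: 6 codons.
Ala: 4 codons.
Gln: 2 codons.
4 × 2 × 6 × 4 × 2 = 384.

384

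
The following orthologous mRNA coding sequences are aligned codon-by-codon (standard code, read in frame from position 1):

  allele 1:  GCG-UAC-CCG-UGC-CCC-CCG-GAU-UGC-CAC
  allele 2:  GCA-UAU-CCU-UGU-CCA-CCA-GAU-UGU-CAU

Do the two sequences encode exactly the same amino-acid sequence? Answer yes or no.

yes

Codon 1: GCG Ala / GCA Ala — synonymous.
Codon 2: UAC Tyr / UAU Tyr — synonymous.
Codon 3: CCG Pro / CCU Pro — synonymous.
Codon 4: UGC Cys / UGU Cys — synonymous.
Codon 5: CCC Pro / CCA Pro — synonymous.
Codon 6: CCG Pro / CCA Pro — synonymous.
Codon 7: GAU Asp / GAU Asp — identical.
Codon 8: UGC Cys / UGU Cys — synonymous.
Codon 9: CAC His / CAU His — synonymous.
Nonsynonymous differences: 0 → same protein.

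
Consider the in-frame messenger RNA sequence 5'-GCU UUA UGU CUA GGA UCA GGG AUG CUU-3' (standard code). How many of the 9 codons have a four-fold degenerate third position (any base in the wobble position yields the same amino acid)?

6

Codon 1 GCU (Ala): third position 4-fold.
Codon 2 UUA (Leu): third position 2-fold.
Codon 3 UGU (Cys): third position 2-fold.
Codon 4 CUA (Leu): third position 4-fold.
Codon 5 GGA (Gly): third position 4-fold.
Codon 6 UCA (Ser): third position 4-fold.
Codon 7 GGG (Gly): third position 4-fold.
Codon 8 AUG (Met): third position 1-fold.
Codon 9 CUU (Leu): third position 4-fold.
Four-fold degenerate third positions: 6.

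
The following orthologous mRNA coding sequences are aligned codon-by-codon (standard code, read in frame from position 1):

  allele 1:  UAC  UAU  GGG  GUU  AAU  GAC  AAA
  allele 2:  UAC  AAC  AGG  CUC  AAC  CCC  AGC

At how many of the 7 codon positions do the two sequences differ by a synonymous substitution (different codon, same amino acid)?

Codon 1: UAC Tyr / UAC Tyr — identical.
Codon 2: UAU Tyr / AAC Asn — nonsynonymous.
Codon 3: GGG Gly / AGG Arg — nonsynonymous.
Codon 4: GUU Val / CUC Leu — nonsynonymous.
Codon 5: AAU Asn / AAC Asn — synonymous.
Codon 6: GAC Asp / CCC Pro — nonsynonymous.
Codon 7: AAA Lys / AGC Ser — nonsynonymous.
Synonymous differences: 1.

1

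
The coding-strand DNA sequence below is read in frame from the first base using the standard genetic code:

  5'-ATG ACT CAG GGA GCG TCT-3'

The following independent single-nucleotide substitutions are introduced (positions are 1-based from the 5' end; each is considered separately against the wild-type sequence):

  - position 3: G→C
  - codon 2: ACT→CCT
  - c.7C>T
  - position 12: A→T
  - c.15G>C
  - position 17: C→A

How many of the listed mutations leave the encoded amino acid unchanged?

Codon 1: ATG (Met) → ATC (Ile) — missense.
Codon 2: ACT (Thr) → CCT (Pro) — missense.
Codon 3: CAG (Gln) → TAG (Stop) — nonsense.
Codon 4: GGA (Gly) → GGT (Gly) — synonymous.
Codon 5: GCG (Ala) → GCC (Ala) — synonymous.
Codon 6: TCT (Ser) → TAT (Tyr) — missense.
Synonymous: 2 of 6.

2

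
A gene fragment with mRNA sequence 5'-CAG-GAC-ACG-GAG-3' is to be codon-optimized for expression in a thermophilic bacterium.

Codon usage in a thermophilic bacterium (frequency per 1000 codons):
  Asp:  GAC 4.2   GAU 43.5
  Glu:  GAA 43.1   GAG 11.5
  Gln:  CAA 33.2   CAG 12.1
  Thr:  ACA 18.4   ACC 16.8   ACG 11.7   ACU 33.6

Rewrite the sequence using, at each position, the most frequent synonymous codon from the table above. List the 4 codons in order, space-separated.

Codon 1 (Gln): best is CAA at 33.2.
Codon 2 (Asp): best is GAU at 43.5.
Codon 3 (Thr): best is ACU at 33.6.
Codon 4 (Glu): best is GAA at 43.1.

CAA GAU ACU GAA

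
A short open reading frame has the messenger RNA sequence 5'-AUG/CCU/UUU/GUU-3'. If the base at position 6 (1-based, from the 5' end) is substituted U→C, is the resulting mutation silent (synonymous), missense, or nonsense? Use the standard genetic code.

silent

Position 6 falls in codon 2: CCU → Pro.
After the substitution the codon is CCC → Pro.
Both encode Pro, so the change is synonymous.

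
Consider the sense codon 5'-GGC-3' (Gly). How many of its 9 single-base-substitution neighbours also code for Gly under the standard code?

3

Position 1: none → 0 synonymous.
Position 2: none → 0 synonymous.
Position 3: GGT, GGA, GGG → 3 synonymous.
Total: 0 + 0 + 3 = 3.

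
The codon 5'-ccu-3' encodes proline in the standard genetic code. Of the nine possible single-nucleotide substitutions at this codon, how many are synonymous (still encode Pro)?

3

Position 1: none → 0 synonymous.
Position 2: none → 0 synonymous.
Position 3: CCC, CCA, CCG → 3 synonymous.
Total: 0 + 0 + 3 = 3.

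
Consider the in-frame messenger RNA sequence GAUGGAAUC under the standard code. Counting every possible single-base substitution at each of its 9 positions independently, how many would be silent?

6

Codon 1 (GAU, Asp): 1 synonymous substitution.
Codon 2 (GGA, Gly): 3 synonymous substitutions.
Codon 3 (AUC, Ile): 2 synonymous substitutions.
Total: 1 + 3 + 2 = 6.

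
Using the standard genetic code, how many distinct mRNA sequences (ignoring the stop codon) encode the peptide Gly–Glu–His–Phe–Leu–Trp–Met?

192

Gly: 4 codons.
Glu: 2 codons.
His: 2 codons.
Phe: 2 codons.
Leu: 6 codons.
Trp: 1 codon.
Met: 1 codon.
4 × 2 × 2 × 2 × 6 × 1 × 1 = 192.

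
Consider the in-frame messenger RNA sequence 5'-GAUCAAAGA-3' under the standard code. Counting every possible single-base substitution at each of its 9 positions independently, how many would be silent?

4

Codon 1 (GAU, Asp): 1 synonymous substitution.
Codon 2 (CAA, Gln): 1 synonymous substitution.
Codon 3 (AGA, Arg): 2 synonymous substitutions.
Total: 1 + 1 + 2 = 4.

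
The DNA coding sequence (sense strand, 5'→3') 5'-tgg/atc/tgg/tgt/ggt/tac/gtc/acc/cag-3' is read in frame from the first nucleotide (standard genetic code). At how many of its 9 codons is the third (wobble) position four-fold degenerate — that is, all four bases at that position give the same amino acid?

3

Codon 1 TGG (Trp): third position 1-fold.
Codon 2 ATC (Ile): third position 3-fold.
Codon 3 TGG (Trp): third position 1-fold.
Codon 4 TGT (Cys): third position 2-fold.
Codon 5 GGT (Gly): third position 4-fold.
Codon 6 TAC (Tyr): third position 2-fold.
Codon 7 GTC (Val): third position 4-fold.
Codon 8 ACC (Thr): third position 4-fold.
Codon 9 CAG (Gln): third position 2-fold.
Four-fold degenerate third positions: 3.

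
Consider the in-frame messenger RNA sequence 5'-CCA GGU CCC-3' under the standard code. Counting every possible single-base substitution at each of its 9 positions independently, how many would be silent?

9

Codon 1 (CCA, Pro): 3 synonymous substitutions.
Codon 2 (GGU, Gly): 3 synonymous substitutions.
Codon 3 (CCC, Pro): 3 synonymous substitutions.
Total: 3 + 3 + 3 = 9.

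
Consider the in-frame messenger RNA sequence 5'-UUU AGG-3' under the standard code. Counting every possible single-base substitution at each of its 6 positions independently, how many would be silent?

Codon 1 (UUU, Phe): 1 synonymous substitution.
Codon 2 (AGG, Arg): 2 synonymous substitutions.
Total: 1 + 2 = 3.

3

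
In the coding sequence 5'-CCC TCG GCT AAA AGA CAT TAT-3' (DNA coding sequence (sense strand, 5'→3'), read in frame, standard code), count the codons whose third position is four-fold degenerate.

3

Codon 1 CCC (Pro): third position 4-fold.
Codon 2 TCG (Ser): third position 4-fold.
Codon 3 GCT (Ala): third position 4-fold.
Codon 4 AAA (Lys): third position 2-fold.
Codon 5 AGA (Arg): third position 2-fold.
Codon 6 CAT (His): third position 2-fold.
Codon 7 TAT (Tyr): third position 2-fold.
Four-fold degenerate third positions: 3.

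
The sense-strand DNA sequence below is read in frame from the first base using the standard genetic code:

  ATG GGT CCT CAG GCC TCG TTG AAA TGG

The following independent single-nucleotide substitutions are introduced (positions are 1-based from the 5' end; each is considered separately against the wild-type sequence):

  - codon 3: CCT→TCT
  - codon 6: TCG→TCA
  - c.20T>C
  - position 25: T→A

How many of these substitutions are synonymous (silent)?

1

Codon 3: CCT (Pro) → TCT (Ser) — missense.
Codon 6: TCG (Ser) → TCA (Ser) — synonymous.
Codon 7: TTG (Leu) → TCG (Ser) — missense.
Codon 9: TGG (Trp) → AGG (Arg) — missense.
Synonymous: 1 of 4.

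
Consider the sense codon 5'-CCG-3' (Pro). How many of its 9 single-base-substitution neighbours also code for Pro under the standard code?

3

Position 1: none → 0 synonymous.
Position 2: none → 0 synonymous.
Position 3: CCT, CCC, CCA → 3 synonymous.
Total: 0 + 0 + 3 = 3.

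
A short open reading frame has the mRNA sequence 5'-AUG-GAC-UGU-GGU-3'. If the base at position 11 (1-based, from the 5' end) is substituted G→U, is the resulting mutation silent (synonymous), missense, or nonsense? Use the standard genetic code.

missense

Position 11 falls in codon 4: GGU → Gly.
After the substitution the codon is GUU → Val.
Gly ≠ Val, so this is a missense mutation.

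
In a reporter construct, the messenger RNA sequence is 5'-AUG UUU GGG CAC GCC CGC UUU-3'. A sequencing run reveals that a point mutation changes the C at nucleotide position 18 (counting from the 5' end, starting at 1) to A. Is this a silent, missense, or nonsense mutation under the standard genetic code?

Position 18 falls in codon 6: CGC → Arg.
After the substitution the codon is CGA → Arg.
Both encode Arg, so the change is synonymous.

silent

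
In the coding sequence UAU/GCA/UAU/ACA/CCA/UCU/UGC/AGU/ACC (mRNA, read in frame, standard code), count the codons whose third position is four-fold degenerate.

Codon 1 UAU (Tyr): third position 2-fold.
Codon 2 GCA (Ala): third position 4-fold.
Codon 3 UAU (Tyr): third position 2-fold.
Codon 4 ACA (Thr): third position 4-fold.
Codon 5 CCA (Pro): third position 4-fold.
Codon 6 UCU (Ser): third position 4-fold.
Codon 7 UGC (Cys): third position 2-fold.
Codon 8 AGU (Ser): third position 2-fold.
Codon 9 ACC (Thr): third position 4-fold.
Four-fold degenerate third positions: 5.

5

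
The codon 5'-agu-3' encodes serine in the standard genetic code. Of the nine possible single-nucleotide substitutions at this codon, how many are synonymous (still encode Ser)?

Position 1: none → 0 synonymous.
Position 2: none → 0 synonymous.
Position 3: AGC → 1 synonymous.
Total: 0 + 0 + 1 = 1.

1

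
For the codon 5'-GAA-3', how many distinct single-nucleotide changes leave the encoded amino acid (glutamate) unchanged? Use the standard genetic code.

1

Position 1: none → 0 synonymous.
Position 2: none → 0 synonymous.
Position 3: GAG → 1 synonymous.
Total: 0 + 0 + 1 = 1.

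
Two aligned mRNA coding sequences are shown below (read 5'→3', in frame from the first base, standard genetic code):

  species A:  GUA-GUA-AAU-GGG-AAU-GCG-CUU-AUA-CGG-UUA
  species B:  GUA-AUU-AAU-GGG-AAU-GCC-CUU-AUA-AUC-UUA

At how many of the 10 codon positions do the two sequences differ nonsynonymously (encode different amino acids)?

2

Codon 1: GUA Val / GUA Val — identical.
Codon 2: GUA Val / AUU Ile — nonsynonymous.
Codon 3: AAU Asn / AAU Asn — identical.
Codon 4: GGG Gly / GGG Gly — identical.
Codon 5: AAU Asn / AAU Asn — identical.
Codon 6: GCG Ala / GCC Ala — synonymous.
Codon 7: CUU Leu / CUU Leu — identical.
Codon 8: AUA Ile / AUA Ile — identical.
Codon 9: CGG Arg / AUC Ile — nonsynonymous.
Codon 10: UUA Leu / UUA Leu — identical.
Nonsynonymous differences: 2.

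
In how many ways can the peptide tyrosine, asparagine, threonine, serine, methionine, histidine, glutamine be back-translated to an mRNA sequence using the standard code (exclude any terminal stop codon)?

384

Tyr: 2 codons.
Asn: 2 codons.
Thr: 4 codons.
Ser: 6 codons.
Met: 1 codon.
His: 2 codons.
Gln: 2 codons.
2 × 2 × 4 × 6 × 1 × 2 × 2 = 384.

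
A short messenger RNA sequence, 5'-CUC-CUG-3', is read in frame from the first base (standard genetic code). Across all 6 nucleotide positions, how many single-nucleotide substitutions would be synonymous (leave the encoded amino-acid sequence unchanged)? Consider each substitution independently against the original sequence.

Codon 1 (CUC, Leu): 3 synonymous substitutions.
Codon 2 (CUG, Leu): 4 synonymous substitutions.
Total: 3 + 4 = 7.

7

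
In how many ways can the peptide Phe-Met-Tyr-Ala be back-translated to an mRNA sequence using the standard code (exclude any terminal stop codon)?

Phe: 2 codons.
Met: 1 codon.
Tyr: 2 codons.
Ala: 4 codons.
2 × 1 × 2 × 4 = 16.

16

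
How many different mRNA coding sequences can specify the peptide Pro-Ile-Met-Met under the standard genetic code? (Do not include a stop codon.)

12

Pro: 4 codons.
Ile: 3 codons.
Met: 1 codon.
Met: 1 codon.
4 × 3 × 1 × 1 = 12.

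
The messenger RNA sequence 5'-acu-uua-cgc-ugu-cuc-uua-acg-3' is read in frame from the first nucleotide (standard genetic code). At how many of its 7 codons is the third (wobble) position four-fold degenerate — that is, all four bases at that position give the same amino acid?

Codon 1 ACU (Thr): third position 4-fold.
Codon 2 UUA (Leu): third position 2-fold.
Codon 3 CGC (Arg): third position 4-fold.
Codon 4 UGU (Cys): third position 2-fold.
Codon 5 CUC (Leu): third position 4-fold.
Codon 6 UUA (Leu): third position 2-fold.
Codon 7 ACG (Thr): third position 4-fold.
Four-fold degenerate third positions: 4.

4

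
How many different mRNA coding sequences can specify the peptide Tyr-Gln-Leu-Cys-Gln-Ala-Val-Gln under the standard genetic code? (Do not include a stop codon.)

Tyr: 2 codons.
Gln: 2 codons.
Leu: 6 codons.
Cys: 2 codons.
Gln: 2 codons.
Ala: 4 codons.
Val: 4 codons.
Gln: 2 codons.
2 × 2 × 6 × 2 × 2 × 4 × 4 × 2 = 3072.

3072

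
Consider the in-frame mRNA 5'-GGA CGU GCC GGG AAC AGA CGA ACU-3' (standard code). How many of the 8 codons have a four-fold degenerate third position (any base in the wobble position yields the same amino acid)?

Codon 1 GGA (Gly): third position 4-fold.
Codon 2 CGU (Arg): third position 4-fold.
Codon 3 GCC (Ala): third position 4-fold.
Codon 4 GGG (Gly): third position 4-fold.
Codon 5 AAC (Asn): third position 2-fold.
Codon 6 AGA (Arg): third position 2-fold.
Codon 7 CGA (Arg): third position 4-fold.
Codon 8 ACU (Thr): third position 4-fold.
Four-fold degenerate third positions: 6.

6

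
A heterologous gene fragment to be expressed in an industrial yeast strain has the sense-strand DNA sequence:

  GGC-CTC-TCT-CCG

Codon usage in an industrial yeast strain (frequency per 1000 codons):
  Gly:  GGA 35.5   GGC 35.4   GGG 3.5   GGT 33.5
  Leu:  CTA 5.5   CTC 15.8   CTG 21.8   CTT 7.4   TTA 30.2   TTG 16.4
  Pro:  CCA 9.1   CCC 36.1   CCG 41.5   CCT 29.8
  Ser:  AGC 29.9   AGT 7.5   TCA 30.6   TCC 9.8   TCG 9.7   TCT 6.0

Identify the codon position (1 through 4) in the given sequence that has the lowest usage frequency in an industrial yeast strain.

Codon 1 GGC (Gly): 35.4 per 1000.
Codon 2 CTC (Leu): 15.8 per 1000.
Codon 3 TCT (Ser): 6.0 per 1000.
Codon 4 CCG (Pro): 41.5 per 1000.
Lowest frequency is 6.0 at codon 3.

3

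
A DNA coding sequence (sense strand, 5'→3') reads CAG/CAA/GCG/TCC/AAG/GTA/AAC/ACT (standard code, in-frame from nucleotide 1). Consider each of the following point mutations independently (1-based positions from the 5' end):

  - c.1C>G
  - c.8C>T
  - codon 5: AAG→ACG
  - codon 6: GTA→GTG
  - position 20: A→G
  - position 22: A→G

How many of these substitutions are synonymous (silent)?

Codon 1: CAG (Gln) → GAG (Glu) — missense.
Codon 3: GCG (Ala) → GTG (Val) — missense.
Codon 5: AAG (Lys) → ACG (Thr) — missense.
Codon 6: GTA (Val) → GTG (Val) — synonymous.
Codon 7: AAC (Asn) → AGC (Ser) — missense.
Codon 8: ACT (Thr) → GCT (Ala) — missense.
Synonymous: 1 of 6.

1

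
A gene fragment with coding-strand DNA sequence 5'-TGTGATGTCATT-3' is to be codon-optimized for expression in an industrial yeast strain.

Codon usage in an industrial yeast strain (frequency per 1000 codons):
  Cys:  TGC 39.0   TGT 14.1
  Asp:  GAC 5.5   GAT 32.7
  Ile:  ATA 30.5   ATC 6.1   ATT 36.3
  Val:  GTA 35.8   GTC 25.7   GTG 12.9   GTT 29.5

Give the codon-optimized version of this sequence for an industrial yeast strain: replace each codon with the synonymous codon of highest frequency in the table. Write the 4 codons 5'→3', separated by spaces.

TGC GAT GTA ATT

Codon 1 (Cys): best is TGC at 39.0.
Codon 2 (Asp): best is GAT at 32.7.
Codon 3 (Val): best is GTA at 35.8.
Codon 4 (Ile): best is ATT at 36.3.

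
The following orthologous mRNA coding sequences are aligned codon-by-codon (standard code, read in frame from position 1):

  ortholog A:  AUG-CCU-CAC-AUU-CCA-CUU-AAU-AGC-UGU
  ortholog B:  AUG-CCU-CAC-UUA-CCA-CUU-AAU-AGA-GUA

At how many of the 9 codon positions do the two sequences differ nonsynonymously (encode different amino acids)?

Codon 1: AUG Met / AUG Met — identical.
Codon 2: CCU Pro / CCU Pro — identical.
Codon 3: CAC His / CAC His — identical.
Codon 4: AUU Ile / UUA Leu — nonsynonymous.
Codon 5: CCA Pro / CCA Pro — identical.
Codon 6: CUU Leu / CUU Leu — identical.
Codon 7: AAU Asn / AAU Asn — identical.
Codon 8: AGC Ser / AGA Arg — nonsynonymous.
Codon 9: UGU Cys / GUA Val — nonsynonymous.
Nonsynonymous differences: 3.

3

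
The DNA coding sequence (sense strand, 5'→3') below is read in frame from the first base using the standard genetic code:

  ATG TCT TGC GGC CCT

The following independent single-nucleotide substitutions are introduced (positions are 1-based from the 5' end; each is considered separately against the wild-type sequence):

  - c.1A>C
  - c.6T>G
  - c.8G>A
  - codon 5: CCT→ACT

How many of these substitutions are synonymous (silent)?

1

Codon 1: ATG (Met) → CTG (Leu) — missense.
Codon 2: TCT (Ser) → TCG (Ser) — synonymous.
Codon 3: TGC (Cys) → TAC (Tyr) — missense.
Codon 5: CCT (Pro) → ACT (Thr) — missense.
Synonymous: 1 of 4.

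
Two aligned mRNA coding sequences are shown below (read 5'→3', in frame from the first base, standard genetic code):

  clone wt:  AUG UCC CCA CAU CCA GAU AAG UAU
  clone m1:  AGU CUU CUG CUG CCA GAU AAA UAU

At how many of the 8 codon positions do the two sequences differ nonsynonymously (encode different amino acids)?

Codon 1: AUG Met / AGU Ser — nonsynonymous.
Codon 2: UCC Ser / CUU Leu — nonsynonymous.
Codon 3: CCA Pro / CUG Leu — nonsynonymous.
Codon 4: CAU His / CUG Leu — nonsynonymous.
Codon 5: CCA Pro / CCA Pro — identical.
Codon 6: GAU Asp / GAU Asp — identical.
Codon 7: AAG Lys / AAA Lys — synonymous.
Codon 8: UAU Tyr / UAU Tyr — identical.
Nonsynonymous differences: 4.

4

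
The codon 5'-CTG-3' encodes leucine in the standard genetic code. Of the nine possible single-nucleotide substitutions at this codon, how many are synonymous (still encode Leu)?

4

Position 1: TTG → 1 synonymous.
Position 2: none → 0 synonymous.
Position 3: CTT, CTC, CTA → 3 synonymous.
Total: 1 + 0 + 3 = 4.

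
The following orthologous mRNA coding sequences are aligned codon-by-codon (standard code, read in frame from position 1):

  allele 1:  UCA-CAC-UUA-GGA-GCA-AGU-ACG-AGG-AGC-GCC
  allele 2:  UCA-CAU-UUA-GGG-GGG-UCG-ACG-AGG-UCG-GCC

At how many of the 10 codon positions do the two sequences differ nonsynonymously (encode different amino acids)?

1

Codon 1: UCA Ser / UCA Ser — identical.
Codon 2: CAC His / CAU His — synonymous.
Codon 3: UUA Leu / UUA Leu — identical.
Codon 4: GGA Gly / GGG Gly — synonymous.
Codon 5: GCA Ala / GGG Gly — nonsynonymous.
Codon 6: AGU Ser / UCG Ser — synonymous.
Codon 7: ACG Thr / ACG Thr — identical.
Codon 8: AGG Arg / AGG Arg — identical.
Codon 9: AGC Ser / UCG Ser — synonymous.
Codon 10: GCC Ala / GCC Ala — identical.
Nonsynonymous differences: 1.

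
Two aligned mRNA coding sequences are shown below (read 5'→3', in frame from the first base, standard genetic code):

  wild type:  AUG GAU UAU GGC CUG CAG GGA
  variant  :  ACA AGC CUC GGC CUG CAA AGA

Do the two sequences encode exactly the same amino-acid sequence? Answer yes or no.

Codon 1: AUG Met / ACA Thr — nonsynonymous.
Codon 2: GAU Asp / AGC Ser — nonsynonymous.
Codon 3: UAU Tyr / CUC Leu — nonsynonymous.
Codon 4: GGC Gly / GGC Gly — identical.
Codon 5: CUG Leu / CUG Leu — identical.
Codon 6: CAG Gln / CAA Gln — synonymous.
Codon 7: GGA Gly / AGA Arg — nonsynonymous.
Nonsynonymous differences: 4 → different protein.

no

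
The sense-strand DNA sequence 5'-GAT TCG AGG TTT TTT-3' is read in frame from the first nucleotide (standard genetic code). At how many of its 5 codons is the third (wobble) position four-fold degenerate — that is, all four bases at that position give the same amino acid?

Codon 1 GAT (Asp): third position 2-fold.
Codon 2 TCG (Ser): third position 4-fold.
Codon 3 AGG (Arg): third position 2-fold.
Codon 4 TTT (Phe): third position 2-fold.
Codon 5 TTT (Phe): third position 2-fold.
Four-fold degenerate third positions: 1.

1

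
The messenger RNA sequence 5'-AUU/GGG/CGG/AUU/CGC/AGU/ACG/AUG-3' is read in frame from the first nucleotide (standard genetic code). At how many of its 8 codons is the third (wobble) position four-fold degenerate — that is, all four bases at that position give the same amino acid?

Codon 1 AUU (Ile): third position 3-fold.
Codon 2 GGG (Gly): third position 4-fold.
Codon 3 CGG (Arg): third position 4-fold.
Codon 4 AUU (Ile): third position 3-fold.
Codon 5 CGC (Arg): third position 4-fold.
Codon 6 AGU (Ser): third position 2-fold.
Codon 7 ACG (Thr): third position 4-fold.
Codon 8 AUG (Met): third position 1-fold.
Four-fold degenerate third positions: 4.

4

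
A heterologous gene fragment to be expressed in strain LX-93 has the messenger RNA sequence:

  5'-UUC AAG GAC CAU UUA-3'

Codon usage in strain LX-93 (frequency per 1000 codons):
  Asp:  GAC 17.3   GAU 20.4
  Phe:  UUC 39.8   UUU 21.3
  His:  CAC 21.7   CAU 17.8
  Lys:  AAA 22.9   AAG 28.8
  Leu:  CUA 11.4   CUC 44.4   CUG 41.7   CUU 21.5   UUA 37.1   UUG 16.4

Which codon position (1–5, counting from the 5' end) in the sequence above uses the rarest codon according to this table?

3

Codon 1 UUC (Phe): 39.8 per 1000.
Codon 2 AAG (Lys): 28.8 per 1000.
Codon 3 GAC (Asp): 17.3 per 1000.
Codon 4 CAU (His): 17.8 per 1000.
Codon 5 UUA (Leu): 37.1 per 1000.
Lowest frequency is 17.3 at codon 3.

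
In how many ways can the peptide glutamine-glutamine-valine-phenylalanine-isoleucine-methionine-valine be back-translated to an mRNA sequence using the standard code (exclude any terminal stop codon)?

Gln: 2 codons.
Gln: 2 codons.
Val: 4 codons.
Phe: 2 codons.
Ile: 3 codons.
Met: 1 codon.
Val: 4 codons.
2 × 2 × 4 × 2 × 3 × 1 × 4 = 384.

384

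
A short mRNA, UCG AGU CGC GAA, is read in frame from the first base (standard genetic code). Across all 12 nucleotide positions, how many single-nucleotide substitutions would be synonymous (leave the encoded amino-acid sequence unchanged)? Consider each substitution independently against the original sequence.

Codon 1 (UCG, Ser): 3 synonymous substitutions.
Codon 2 (AGU, Ser): 1 synonymous substitution.
Codon 3 (CGC, Arg): 3 synonymous substitutions.
Codon 4 (GAA, Glu): 1 synonymous substitution.
Total: 3 + 1 + 3 + 1 = 8.

8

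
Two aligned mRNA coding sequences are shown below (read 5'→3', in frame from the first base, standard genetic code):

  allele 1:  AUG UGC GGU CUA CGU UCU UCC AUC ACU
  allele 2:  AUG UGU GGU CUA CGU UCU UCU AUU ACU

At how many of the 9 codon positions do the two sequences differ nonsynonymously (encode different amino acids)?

0

Codon 1: AUG Met / AUG Met — identical.
Codon 2: UGC Cys / UGU Cys — synonymous.
Codon 3: GGU Gly / GGU Gly — identical.
Codon 4: CUA Leu / CUA Leu — identical.
Codon 5: CGU Arg / CGU Arg — identical.
Codon 6: UCU Ser / UCU Ser — identical.
Codon 7: UCC Ser / UCU Ser — synonymous.
Codon 8: AUC Ile / AUU Ile — synonymous.
Codon 9: ACU Thr / ACU Thr — identical.
Nonsynonymous differences: 0.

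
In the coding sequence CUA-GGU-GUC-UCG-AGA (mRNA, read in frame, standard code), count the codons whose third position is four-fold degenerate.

4

Codon 1 CUA (Leu): third position 4-fold.
Codon 2 GGU (Gly): third position 4-fold.
Codon 3 GUC (Val): third position 4-fold.
Codon 4 UCG (Ser): third position 4-fold.
Codon 5 AGA (Arg): third position 2-fold.
Four-fold degenerate third positions: 4.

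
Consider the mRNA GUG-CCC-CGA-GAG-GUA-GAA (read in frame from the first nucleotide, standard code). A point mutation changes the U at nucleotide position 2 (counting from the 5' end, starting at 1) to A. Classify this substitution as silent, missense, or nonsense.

Position 2 falls in codon 1: GUG → Val.
After the substitution the codon is GAG → Glu.
Val ≠ Glu, so this is a missense mutation.

missense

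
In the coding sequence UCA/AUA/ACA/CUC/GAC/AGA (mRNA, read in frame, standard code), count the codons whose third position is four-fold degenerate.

Codon 1 UCA (Ser): third position 4-fold.
Codon 2 AUA (Ile): third position 3-fold.
Codon 3 ACA (Thr): third position 4-fold.
Codon 4 CUC (Leu): third position 4-fold.
Codon 5 GAC (Asp): third position 2-fold.
Codon 6 AGA (Arg): third position 2-fold.
Four-fold degenerate third positions: 3.

3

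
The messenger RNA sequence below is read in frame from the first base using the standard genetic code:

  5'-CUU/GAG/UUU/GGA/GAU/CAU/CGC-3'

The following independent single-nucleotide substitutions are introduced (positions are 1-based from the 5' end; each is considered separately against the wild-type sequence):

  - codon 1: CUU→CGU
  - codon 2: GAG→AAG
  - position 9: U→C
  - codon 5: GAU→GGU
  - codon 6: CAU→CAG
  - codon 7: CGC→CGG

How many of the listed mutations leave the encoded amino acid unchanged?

2

Codon 1: CUU (Leu) → CGU (Arg) — missense.
Codon 2: GAG (Glu) → AAG (Lys) — missense.
Codon 3: UUU (Phe) → UUC (Phe) — synonymous.
Codon 5: GAU (Asp) → GGU (Gly) — missense.
Codon 6: CAU (His) → CAG (Gln) — missense.
Codon 7: CGC (Arg) → CGG (Arg) — synonymous.
Synonymous: 2 of 6.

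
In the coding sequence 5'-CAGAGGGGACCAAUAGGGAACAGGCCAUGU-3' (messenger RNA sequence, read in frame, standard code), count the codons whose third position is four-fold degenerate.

Codon 1 CAG (Gln): third position 2-fold.
Codon 2 AGG (Arg): third position 2-fold.
Codon 3 GGA (Gly): third position 4-fold.
Codon 4 CCA (Pro): third position 4-fold.
Codon 5 AUA (Ile): third position 3-fold.
Codon 6 GGG (Gly): third position 4-fold.
Codon 7 AAC (Asn): third position 2-fold.
Codon 8 AGG (Arg): third position 2-fold.
Codon 9 CCA (Pro): third position 4-fold.
Codon 10 UGU (Cys): third position 2-fold.
Four-fold degenerate third positions: 4.

4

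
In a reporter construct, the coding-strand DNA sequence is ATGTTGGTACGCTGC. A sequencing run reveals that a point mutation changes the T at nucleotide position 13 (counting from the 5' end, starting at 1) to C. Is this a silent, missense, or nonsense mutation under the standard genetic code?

Position 13 falls in codon 5: TGC → Cys.
After the substitution the codon is CGC → Arg.
Cys ≠ Arg, so this is a missense mutation.

missense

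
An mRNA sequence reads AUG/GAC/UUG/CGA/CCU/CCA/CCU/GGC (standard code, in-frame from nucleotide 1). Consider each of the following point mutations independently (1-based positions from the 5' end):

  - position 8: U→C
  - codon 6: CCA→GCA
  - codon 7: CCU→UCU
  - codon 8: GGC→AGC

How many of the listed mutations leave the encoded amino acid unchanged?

0

Codon 3: UUG (Leu) → UCG (Ser) — missense.
Codon 6: CCA (Pro) → GCA (Ala) — missense.
Codon 7: CCU (Pro) → UCU (Ser) — missense.
Codon 8: GGC (Gly) → AGC (Ser) — missense.
Synonymous: 0 of 4.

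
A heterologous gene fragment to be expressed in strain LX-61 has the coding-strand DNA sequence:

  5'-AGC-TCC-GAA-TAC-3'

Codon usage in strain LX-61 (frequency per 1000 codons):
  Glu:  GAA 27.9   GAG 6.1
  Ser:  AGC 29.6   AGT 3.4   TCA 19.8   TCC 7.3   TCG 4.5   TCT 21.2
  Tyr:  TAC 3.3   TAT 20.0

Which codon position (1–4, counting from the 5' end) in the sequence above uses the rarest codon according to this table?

4

Codon 1 AGC (Ser): 29.6 per 1000.
Codon 2 TCC (Ser): 7.3 per 1000.
Codon 3 GAA (Glu): 27.9 per 1000.
Codon 4 TAC (Tyr): 3.3 per 1000.
Lowest frequency is 3.3 at codon 4.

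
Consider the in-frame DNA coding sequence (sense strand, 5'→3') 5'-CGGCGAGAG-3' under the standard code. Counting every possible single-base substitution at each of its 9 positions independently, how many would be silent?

9

Codon 1 (CGG, Arg): 4 synonymous substitutions.
Codon 2 (CGA, Arg): 4 synonymous substitutions.
Codon 3 (GAG, Glu): 1 synonymous substitution.
Total: 4 + 4 + 1 = 9.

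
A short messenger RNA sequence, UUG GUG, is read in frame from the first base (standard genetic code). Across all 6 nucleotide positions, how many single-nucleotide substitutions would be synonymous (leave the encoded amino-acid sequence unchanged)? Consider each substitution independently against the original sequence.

Codon 1 (UUG, Leu): 2 synonymous substitutions.
Codon 2 (GUG, Val): 3 synonymous substitutions.
Total: 2 + 3 = 5.

5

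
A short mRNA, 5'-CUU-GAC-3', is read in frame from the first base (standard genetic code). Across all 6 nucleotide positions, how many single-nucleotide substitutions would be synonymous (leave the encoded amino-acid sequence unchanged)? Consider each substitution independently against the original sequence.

Codon 1 (CUU, Leu): 3 synonymous substitutions.
Codon 2 (GAC, Asp): 1 synonymous substitution.
Total: 3 + 1 = 4.

4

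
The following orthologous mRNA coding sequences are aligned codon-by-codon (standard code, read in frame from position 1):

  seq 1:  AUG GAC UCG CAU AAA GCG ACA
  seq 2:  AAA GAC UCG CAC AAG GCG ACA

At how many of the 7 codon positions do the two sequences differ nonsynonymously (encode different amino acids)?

Codon 1: AUG Met / AAA Lys — nonsynonymous.
Codon 2: GAC Asp / GAC Asp — identical.
Codon 3: UCG Ser / UCG Ser — identical.
Codon 4: CAU His / CAC His — synonymous.
Codon 5: AAA Lys / AAG Lys — synonymous.
Codon 6: GCG Ala / GCG Ala — identical.
Codon 7: ACA Thr / ACA Thr — identical.
Nonsynonymous differences: 1.

1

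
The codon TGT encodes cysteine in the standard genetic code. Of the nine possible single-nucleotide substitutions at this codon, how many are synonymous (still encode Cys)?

Position 1: none → 0 synonymous.
Position 2: none → 0 synonymous.
Position 3: TGC → 1 synonymous.
Total: 0 + 0 + 1 = 1.

1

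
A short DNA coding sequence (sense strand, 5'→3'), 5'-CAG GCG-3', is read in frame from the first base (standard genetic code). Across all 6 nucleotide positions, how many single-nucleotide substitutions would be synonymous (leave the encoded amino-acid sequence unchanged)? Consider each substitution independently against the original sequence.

Codon 1 (CAG, Gln): 1 synonymous substitution.
Codon 2 (GCG, Ala): 3 synonymous substitutions.
Total: 1 + 3 = 4.

4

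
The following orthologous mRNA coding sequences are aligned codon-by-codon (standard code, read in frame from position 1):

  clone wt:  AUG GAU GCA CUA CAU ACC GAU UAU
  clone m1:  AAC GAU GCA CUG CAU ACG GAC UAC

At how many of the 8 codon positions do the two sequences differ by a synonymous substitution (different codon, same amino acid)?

4

Codon 1: AUG Met / AAC Asn — nonsynonymous.
Codon 2: GAU Asp / GAU Asp — identical.
Codon 3: GCA Ala / GCA Ala — identical.
Codon 4: CUA Leu / CUG Leu — synonymous.
Codon 5: CAU His / CAU His — identical.
Codon 6: ACC Thr / ACG Thr — synonymous.
Codon 7: GAU Asp / GAC Asp — synonymous.
Codon 8: UAU Tyr / UAC Tyr — synonymous.
Synonymous differences: 4.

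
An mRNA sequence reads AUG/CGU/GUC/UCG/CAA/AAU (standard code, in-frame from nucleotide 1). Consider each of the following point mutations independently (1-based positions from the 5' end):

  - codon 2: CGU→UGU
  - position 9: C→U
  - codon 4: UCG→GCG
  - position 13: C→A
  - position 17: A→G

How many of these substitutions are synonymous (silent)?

1

Codon 2: CGU (Arg) → UGU (Cys) — missense.
Codon 3: GUC (Val) → GUU (Val) — synonymous.
Codon 4: UCG (Ser) → GCG (Ala) — missense.
Codon 5: CAA (Gln) → AAA (Lys) — missense.
Codon 6: AAU (Asn) → AGU (Ser) — missense.
Synonymous: 1 of 5.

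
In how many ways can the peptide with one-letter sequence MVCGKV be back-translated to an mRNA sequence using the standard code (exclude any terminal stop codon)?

256

Met: 1 codon.
Val: 4 codons.
Cys: 2 codons.
Gly: 4 codons.
Lys: 2 codons.
Val: 4 codons.
1 × 4 × 2 × 4 × 2 × 4 = 256.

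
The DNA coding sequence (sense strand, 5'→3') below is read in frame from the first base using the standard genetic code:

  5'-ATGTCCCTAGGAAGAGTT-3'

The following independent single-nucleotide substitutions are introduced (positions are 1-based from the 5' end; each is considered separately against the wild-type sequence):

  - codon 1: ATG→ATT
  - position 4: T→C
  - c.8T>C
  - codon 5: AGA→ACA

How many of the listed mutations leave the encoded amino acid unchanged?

Codon 1: ATG (Met) → ATT (Ile) — missense.
Codon 2: TCC (Ser) → CCC (Pro) — missense.
Codon 3: CTA (Leu) → CCA (Pro) — missense.
Codon 5: AGA (Arg) → ACA (Thr) — missense.
Synonymous: 0 of 4.

0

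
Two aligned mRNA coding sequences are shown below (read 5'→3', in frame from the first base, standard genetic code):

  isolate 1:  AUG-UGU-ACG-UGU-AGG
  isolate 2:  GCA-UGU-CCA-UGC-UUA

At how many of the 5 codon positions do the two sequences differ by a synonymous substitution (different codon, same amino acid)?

1

Codon 1: AUG Met / GCA Ala — nonsynonymous.
Codon 2: UGU Cys / UGU Cys — identical.
Codon 3: ACG Thr / CCA Pro — nonsynonymous.
Codon 4: UGU Cys / UGC Cys — synonymous.
Codon 5: AGG Arg / UUA Leu — nonsynonymous.
Synonymous differences: 1.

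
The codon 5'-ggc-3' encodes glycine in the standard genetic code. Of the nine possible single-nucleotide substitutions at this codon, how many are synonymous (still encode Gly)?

Position 1: none → 0 synonymous.
Position 2: none → 0 synonymous.
Position 3: GGU, GGA, GGG → 3 synonymous.
Total: 0 + 0 + 3 = 3.

3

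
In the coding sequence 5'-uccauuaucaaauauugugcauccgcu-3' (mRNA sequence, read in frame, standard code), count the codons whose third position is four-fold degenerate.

Codon 1 UCC (Ser): third position 4-fold.
Codon 2 AUU (Ile): third position 3-fold.
Codon 3 AUC (Ile): third position 3-fold.
Codon 4 AAA (Lys): third position 2-fold.
Codon 5 UAU (Tyr): third position 2-fold.
Codon 6 UGU (Cys): third position 2-fold.
Codon 7 GCA (Ala): third position 4-fold.
Codon 8 UCC (Ser): third position 4-fold.
Codon 9 GCU (Ala): third position 4-fold.
Four-fold degenerate third positions: 4.

4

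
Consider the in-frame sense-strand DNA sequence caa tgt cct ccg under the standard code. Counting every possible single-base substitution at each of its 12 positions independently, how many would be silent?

8

Codon 1 (CAA, Gln): 1 synonymous substitution.
Codon 2 (TGT, Cys): 1 synonymous substitution.
Codon 3 (CCT, Pro): 3 synonymous substitutions.
Codon 4 (CCG, Pro): 3 synonymous substitutions.
Total: 1 + 1 + 3 + 3 = 8.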